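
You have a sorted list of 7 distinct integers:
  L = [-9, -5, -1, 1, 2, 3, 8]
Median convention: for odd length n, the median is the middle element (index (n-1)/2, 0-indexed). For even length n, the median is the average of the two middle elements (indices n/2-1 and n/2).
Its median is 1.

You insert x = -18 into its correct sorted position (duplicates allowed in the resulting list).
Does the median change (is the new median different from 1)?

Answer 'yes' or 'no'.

Answer: yes

Derivation:
Old median = 1
Insert x = -18
New median = 0
Changed? yes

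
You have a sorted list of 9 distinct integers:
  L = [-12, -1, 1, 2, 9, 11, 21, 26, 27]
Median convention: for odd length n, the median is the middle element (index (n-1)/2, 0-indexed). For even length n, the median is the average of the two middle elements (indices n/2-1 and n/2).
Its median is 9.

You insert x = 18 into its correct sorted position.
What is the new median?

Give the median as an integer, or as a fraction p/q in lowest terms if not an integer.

Old list (sorted, length 9): [-12, -1, 1, 2, 9, 11, 21, 26, 27]
Old median = 9
Insert x = 18
Old length odd (9). Middle was index 4 = 9.
New length even (10). New median = avg of two middle elements.
x = 18: 6 elements are < x, 3 elements are > x.
New sorted list: [-12, -1, 1, 2, 9, 11, 18, 21, 26, 27]
New median = 10

Answer: 10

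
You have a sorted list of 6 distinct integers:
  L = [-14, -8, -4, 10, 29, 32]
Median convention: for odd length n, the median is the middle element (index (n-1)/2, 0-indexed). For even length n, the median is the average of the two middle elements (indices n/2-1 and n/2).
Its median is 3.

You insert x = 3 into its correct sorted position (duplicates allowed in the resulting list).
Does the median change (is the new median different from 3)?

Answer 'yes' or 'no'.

Answer: no

Derivation:
Old median = 3
Insert x = 3
New median = 3
Changed? no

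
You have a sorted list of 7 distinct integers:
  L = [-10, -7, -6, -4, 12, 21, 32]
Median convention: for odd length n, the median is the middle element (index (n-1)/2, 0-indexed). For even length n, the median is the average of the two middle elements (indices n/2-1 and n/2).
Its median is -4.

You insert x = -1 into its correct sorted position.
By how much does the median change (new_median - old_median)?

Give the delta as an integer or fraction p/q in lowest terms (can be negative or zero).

Old median = -4
After inserting x = -1: new sorted = [-10, -7, -6, -4, -1, 12, 21, 32]
New median = -5/2
Delta = -5/2 - -4 = 3/2

Answer: 3/2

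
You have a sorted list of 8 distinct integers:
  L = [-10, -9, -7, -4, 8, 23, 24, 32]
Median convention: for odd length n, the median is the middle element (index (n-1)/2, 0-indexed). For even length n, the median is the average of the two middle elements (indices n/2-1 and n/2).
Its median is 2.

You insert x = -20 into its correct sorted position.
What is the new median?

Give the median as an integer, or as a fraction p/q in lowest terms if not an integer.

Old list (sorted, length 8): [-10, -9, -7, -4, 8, 23, 24, 32]
Old median = 2
Insert x = -20
Old length even (8). Middle pair: indices 3,4 = -4,8.
New length odd (9). New median = single middle element.
x = -20: 0 elements are < x, 8 elements are > x.
New sorted list: [-20, -10, -9, -7, -4, 8, 23, 24, 32]
New median = -4

Answer: -4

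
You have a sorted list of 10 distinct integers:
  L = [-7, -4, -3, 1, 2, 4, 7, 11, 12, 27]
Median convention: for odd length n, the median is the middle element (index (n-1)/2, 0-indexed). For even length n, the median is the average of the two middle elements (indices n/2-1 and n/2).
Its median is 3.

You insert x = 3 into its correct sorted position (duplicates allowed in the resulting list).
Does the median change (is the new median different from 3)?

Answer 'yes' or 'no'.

Old median = 3
Insert x = 3
New median = 3
Changed? no

Answer: no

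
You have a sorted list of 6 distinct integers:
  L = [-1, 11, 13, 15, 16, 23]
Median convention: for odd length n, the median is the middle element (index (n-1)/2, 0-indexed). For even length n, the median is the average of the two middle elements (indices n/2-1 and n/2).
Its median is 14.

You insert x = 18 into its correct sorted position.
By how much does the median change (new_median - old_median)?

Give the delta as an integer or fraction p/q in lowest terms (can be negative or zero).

Old median = 14
After inserting x = 18: new sorted = [-1, 11, 13, 15, 16, 18, 23]
New median = 15
Delta = 15 - 14 = 1

Answer: 1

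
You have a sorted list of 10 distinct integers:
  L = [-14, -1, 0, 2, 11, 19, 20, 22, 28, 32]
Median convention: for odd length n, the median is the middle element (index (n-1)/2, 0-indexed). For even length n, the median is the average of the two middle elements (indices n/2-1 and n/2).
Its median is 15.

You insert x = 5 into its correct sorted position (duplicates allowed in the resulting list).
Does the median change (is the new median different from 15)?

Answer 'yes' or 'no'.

Old median = 15
Insert x = 5
New median = 11
Changed? yes

Answer: yes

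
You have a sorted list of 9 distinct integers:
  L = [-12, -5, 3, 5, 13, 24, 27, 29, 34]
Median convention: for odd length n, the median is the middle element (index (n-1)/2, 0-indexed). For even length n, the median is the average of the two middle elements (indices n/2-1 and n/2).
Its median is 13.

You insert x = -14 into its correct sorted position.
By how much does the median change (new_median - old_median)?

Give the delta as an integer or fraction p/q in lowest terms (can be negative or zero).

Answer: -4

Derivation:
Old median = 13
After inserting x = -14: new sorted = [-14, -12, -5, 3, 5, 13, 24, 27, 29, 34]
New median = 9
Delta = 9 - 13 = -4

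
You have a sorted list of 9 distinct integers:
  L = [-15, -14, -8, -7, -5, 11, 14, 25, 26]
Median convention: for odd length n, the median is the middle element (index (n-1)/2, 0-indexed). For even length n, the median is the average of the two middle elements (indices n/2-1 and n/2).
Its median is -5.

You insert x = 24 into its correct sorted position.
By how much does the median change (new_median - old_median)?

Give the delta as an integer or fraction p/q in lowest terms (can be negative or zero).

Answer: 8

Derivation:
Old median = -5
After inserting x = 24: new sorted = [-15, -14, -8, -7, -5, 11, 14, 24, 25, 26]
New median = 3
Delta = 3 - -5 = 8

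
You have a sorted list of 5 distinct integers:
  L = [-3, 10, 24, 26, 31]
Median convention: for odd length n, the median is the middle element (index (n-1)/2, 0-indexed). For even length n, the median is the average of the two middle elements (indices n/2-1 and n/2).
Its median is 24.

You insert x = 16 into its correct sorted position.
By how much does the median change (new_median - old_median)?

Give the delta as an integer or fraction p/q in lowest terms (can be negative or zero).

Answer: -4

Derivation:
Old median = 24
After inserting x = 16: new sorted = [-3, 10, 16, 24, 26, 31]
New median = 20
Delta = 20 - 24 = -4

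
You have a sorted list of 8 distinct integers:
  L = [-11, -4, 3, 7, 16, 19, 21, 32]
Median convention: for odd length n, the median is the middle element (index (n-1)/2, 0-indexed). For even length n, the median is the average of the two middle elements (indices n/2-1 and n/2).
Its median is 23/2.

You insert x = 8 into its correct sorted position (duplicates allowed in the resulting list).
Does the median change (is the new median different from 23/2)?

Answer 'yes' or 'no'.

Answer: yes

Derivation:
Old median = 23/2
Insert x = 8
New median = 8
Changed? yes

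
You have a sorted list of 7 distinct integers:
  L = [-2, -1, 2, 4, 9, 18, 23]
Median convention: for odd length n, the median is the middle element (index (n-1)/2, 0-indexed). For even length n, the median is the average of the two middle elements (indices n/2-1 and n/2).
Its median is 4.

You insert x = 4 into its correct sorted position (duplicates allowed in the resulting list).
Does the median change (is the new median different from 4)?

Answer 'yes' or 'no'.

Answer: no

Derivation:
Old median = 4
Insert x = 4
New median = 4
Changed? no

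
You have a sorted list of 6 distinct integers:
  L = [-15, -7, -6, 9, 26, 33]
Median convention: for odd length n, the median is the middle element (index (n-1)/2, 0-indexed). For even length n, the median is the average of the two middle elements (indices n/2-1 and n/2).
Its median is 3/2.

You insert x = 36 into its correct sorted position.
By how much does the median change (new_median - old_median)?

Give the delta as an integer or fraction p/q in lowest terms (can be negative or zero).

Answer: 15/2

Derivation:
Old median = 3/2
After inserting x = 36: new sorted = [-15, -7, -6, 9, 26, 33, 36]
New median = 9
Delta = 9 - 3/2 = 15/2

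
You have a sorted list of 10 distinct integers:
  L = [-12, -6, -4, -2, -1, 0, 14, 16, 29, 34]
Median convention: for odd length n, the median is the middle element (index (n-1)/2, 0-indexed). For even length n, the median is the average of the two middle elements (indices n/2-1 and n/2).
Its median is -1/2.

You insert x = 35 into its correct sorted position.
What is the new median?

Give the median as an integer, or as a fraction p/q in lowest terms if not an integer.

Old list (sorted, length 10): [-12, -6, -4, -2, -1, 0, 14, 16, 29, 34]
Old median = -1/2
Insert x = 35
Old length even (10). Middle pair: indices 4,5 = -1,0.
New length odd (11). New median = single middle element.
x = 35: 10 elements are < x, 0 elements are > x.
New sorted list: [-12, -6, -4, -2, -1, 0, 14, 16, 29, 34, 35]
New median = 0

Answer: 0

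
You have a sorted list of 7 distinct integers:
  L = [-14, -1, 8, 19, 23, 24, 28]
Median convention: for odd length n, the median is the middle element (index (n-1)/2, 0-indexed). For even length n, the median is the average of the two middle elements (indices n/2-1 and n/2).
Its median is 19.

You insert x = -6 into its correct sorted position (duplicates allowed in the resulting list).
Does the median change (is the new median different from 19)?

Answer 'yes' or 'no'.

Old median = 19
Insert x = -6
New median = 27/2
Changed? yes

Answer: yes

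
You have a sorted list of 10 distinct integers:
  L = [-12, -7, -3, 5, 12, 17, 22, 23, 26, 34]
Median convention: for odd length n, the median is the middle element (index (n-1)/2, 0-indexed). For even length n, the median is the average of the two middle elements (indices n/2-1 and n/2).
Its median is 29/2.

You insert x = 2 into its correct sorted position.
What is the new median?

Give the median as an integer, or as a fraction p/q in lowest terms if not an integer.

Answer: 12

Derivation:
Old list (sorted, length 10): [-12, -7, -3, 5, 12, 17, 22, 23, 26, 34]
Old median = 29/2
Insert x = 2
Old length even (10). Middle pair: indices 4,5 = 12,17.
New length odd (11). New median = single middle element.
x = 2: 3 elements are < x, 7 elements are > x.
New sorted list: [-12, -7, -3, 2, 5, 12, 17, 22, 23, 26, 34]
New median = 12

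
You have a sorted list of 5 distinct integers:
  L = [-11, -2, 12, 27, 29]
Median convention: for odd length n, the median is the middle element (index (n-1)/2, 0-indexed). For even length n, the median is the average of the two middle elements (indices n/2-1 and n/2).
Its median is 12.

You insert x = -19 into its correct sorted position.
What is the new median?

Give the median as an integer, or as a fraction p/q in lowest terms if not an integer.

Answer: 5

Derivation:
Old list (sorted, length 5): [-11, -2, 12, 27, 29]
Old median = 12
Insert x = -19
Old length odd (5). Middle was index 2 = 12.
New length even (6). New median = avg of two middle elements.
x = -19: 0 elements are < x, 5 elements are > x.
New sorted list: [-19, -11, -2, 12, 27, 29]
New median = 5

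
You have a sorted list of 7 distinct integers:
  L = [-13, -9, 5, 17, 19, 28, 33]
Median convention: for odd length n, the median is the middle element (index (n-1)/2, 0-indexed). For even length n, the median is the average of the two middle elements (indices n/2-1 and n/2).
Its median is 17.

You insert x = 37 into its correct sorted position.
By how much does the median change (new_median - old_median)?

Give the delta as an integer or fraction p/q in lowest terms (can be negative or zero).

Answer: 1

Derivation:
Old median = 17
After inserting x = 37: new sorted = [-13, -9, 5, 17, 19, 28, 33, 37]
New median = 18
Delta = 18 - 17 = 1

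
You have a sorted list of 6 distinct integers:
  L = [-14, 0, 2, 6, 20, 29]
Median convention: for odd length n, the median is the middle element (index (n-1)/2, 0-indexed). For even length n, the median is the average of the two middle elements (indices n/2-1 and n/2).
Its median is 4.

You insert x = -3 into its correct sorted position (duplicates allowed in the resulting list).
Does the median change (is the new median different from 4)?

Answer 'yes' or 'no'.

Old median = 4
Insert x = -3
New median = 2
Changed? yes

Answer: yes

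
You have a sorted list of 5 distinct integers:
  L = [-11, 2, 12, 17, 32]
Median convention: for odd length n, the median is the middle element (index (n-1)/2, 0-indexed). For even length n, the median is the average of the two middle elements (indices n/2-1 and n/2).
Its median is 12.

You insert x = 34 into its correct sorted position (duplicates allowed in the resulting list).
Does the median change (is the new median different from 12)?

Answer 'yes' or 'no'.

Old median = 12
Insert x = 34
New median = 29/2
Changed? yes

Answer: yes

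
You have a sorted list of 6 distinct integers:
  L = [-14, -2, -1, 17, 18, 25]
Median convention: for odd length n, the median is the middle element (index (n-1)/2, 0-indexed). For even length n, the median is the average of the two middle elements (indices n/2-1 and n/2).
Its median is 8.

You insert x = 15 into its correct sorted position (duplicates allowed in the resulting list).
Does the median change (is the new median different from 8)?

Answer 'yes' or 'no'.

Old median = 8
Insert x = 15
New median = 15
Changed? yes

Answer: yes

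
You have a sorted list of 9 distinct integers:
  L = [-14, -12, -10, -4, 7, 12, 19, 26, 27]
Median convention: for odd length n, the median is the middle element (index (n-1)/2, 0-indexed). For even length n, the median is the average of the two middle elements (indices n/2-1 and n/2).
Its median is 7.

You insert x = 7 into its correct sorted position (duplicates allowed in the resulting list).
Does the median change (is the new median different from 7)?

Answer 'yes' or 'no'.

Answer: no

Derivation:
Old median = 7
Insert x = 7
New median = 7
Changed? no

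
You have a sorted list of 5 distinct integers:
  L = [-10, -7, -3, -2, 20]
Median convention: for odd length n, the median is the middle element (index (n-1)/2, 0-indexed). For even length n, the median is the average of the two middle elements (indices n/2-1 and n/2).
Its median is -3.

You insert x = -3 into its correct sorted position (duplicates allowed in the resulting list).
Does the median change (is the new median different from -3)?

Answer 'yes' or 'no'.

Answer: no

Derivation:
Old median = -3
Insert x = -3
New median = -3
Changed? no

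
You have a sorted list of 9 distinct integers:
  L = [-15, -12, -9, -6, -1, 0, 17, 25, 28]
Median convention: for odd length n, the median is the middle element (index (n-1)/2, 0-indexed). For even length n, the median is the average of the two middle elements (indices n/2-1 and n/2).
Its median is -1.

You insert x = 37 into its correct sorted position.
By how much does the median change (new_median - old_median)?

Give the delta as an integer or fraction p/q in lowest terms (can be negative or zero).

Answer: 1/2

Derivation:
Old median = -1
After inserting x = 37: new sorted = [-15, -12, -9, -6, -1, 0, 17, 25, 28, 37]
New median = -1/2
Delta = -1/2 - -1 = 1/2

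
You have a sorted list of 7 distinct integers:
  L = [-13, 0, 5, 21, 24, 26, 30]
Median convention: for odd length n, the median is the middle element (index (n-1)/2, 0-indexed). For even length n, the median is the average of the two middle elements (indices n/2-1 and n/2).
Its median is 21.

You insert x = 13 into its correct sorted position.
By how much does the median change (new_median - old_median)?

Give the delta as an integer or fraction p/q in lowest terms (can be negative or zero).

Answer: -4

Derivation:
Old median = 21
After inserting x = 13: new sorted = [-13, 0, 5, 13, 21, 24, 26, 30]
New median = 17
Delta = 17 - 21 = -4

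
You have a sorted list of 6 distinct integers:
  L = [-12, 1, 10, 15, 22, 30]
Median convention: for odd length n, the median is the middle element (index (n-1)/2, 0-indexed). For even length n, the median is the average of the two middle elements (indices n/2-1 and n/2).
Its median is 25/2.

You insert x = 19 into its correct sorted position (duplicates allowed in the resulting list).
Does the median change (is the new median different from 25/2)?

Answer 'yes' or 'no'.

Answer: yes

Derivation:
Old median = 25/2
Insert x = 19
New median = 15
Changed? yes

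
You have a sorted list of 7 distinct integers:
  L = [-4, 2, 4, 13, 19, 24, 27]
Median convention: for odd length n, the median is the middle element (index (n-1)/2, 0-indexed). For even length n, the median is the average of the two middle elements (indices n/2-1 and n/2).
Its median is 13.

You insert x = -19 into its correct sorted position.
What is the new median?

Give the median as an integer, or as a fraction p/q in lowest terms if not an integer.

Answer: 17/2

Derivation:
Old list (sorted, length 7): [-4, 2, 4, 13, 19, 24, 27]
Old median = 13
Insert x = -19
Old length odd (7). Middle was index 3 = 13.
New length even (8). New median = avg of two middle elements.
x = -19: 0 elements are < x, 7 elements are > x.
New sorted list: [-19, -4, 2, 4, 13, 19, 24, 27]
New median = 17/2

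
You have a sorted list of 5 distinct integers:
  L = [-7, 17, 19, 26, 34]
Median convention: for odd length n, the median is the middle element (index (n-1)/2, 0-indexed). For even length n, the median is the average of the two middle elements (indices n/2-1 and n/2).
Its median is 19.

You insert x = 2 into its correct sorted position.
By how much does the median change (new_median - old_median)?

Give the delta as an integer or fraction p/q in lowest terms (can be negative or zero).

Answer: -1

Derivation:
Old median = 19
After inserting x = 2: new sorted = [-7, 2, 17, 19, 26, 34]
New median = 18
Delta = 18 - 19 = -1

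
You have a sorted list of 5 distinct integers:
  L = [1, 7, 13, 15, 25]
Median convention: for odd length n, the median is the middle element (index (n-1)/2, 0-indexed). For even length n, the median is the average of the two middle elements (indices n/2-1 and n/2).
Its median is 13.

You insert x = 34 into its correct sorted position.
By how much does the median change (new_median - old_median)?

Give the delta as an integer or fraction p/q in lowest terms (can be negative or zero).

Old median = 13
After inserting x = 34: new sorted = [1, 7, 13, 15, 25, 34]
New median = 14
Delta = 14 - 13 = 1

Answer: 1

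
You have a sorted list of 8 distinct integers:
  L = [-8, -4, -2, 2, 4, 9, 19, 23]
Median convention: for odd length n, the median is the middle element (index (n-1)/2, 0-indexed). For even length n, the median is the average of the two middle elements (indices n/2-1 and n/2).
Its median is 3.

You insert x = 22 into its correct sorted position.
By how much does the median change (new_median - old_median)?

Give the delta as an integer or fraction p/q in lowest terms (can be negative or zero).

Answer: 1

Derivation:
Old median = 3
After inserting x = 22: new sorted = [-8, -4, -2, 2, 4, 9, 19, 22, 23]
New median = 4
Delta = 4 - 3 = 1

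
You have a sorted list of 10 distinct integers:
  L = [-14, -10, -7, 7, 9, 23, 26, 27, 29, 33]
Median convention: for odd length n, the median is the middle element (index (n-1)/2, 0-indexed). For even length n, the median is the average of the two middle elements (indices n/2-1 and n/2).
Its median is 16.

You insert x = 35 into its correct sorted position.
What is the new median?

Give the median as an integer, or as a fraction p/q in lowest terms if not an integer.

Old list (sorted, length 10): [-14, -10, -7, 7, 9, 23, 26, 27, 29, 33]
Old median = 16
Insert x = 35
Old length even (10). Middle pair: indices 4,5 = 9,23.
New length odd (11). New median = single middle element.
x = 35: 10 elements are < x, 0 elements are > x.
New sorted list: [-14, -10, -7, 7, 9, 23, 26, 27, 29, 33, 35]
New median = 23

Answer: 23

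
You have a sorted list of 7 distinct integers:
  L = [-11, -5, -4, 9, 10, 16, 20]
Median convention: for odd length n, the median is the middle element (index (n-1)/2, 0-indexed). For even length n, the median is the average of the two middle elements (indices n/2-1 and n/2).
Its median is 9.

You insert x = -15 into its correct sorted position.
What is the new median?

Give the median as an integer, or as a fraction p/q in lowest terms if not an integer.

Old list (sorted, length 7): [-11, -5, -4, 9, 10, 16, 20]
Old median = 9
Insert x = -15
Old length odd (7). Middle was index 3 = 9.
New length even (8). New median = avg of two middle elements.
x = -15: 0 elements are < x, 7 elements are > x.
New sorted list: [-15, -11, -5, -4, 9, 10, 16, 20]
New median = 5/2

Answer: 5/2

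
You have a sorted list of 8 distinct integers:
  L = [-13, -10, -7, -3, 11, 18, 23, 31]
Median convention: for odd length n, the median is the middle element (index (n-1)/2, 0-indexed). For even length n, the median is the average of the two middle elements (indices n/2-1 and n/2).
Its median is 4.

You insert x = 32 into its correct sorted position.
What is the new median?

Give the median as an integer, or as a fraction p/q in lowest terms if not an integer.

Answer: 11

Derivation:
Old list (sorted, length 8): [-13, -10, -7, -3, 11, 18, 23, 31]
Old median = 4
Insert x = 32
Old length even (8). Middle pair: indices 3,4 = -3,11.
New length odd (9). New median = single middle element.
x = 32: 8 elements are < x, 0 elements are > x.
New sorted list: [-13, -10, -7, -3, 11, 18, 23, 31, 32]
New median = 11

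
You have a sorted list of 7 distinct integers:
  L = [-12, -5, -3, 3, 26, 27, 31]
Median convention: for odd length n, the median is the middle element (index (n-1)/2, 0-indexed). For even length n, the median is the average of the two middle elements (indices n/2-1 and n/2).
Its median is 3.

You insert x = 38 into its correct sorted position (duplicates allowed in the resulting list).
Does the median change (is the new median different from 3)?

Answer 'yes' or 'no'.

Old median = 3
Insert x = 38
New median = 29/2
Changed? yes

Answer: yes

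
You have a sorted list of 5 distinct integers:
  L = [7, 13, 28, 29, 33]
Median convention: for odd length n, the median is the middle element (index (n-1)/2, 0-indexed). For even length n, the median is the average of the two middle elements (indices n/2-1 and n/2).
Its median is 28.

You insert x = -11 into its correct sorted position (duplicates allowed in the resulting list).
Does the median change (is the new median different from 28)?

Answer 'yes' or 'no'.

Answer: yes

Derivation:
Old median = 28
Insert x = -11
New median = 41/2
Changed? yes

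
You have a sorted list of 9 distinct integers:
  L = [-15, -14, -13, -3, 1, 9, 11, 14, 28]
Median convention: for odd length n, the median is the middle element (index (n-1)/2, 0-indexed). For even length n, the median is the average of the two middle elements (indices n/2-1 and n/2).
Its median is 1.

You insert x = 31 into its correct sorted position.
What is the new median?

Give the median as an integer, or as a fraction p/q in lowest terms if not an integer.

Old list (sorted, length 9): [-15, -14, -13, -3, 1, 9, 11, 14, 28]
Old median = 1
Insert x = 31
Old length odd (9). Middle was index 4 = 1.
New length even (10). New median = avg of two middle elements.
x = 31: 9 elements are < x, 0 elements are > x.
New sorted list: [-15, -14, -13, -3, 1, 9, 11, 14, 28, 31]
New median = 5

Answer: 5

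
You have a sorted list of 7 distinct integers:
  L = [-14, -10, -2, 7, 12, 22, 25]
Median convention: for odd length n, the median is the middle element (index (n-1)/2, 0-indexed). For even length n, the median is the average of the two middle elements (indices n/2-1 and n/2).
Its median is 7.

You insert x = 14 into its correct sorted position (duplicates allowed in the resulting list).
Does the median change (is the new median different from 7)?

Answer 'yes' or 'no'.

Answer: yes

Derivation:
Old median = 7
Insert x = 14
New median = 19/2
Changed? yes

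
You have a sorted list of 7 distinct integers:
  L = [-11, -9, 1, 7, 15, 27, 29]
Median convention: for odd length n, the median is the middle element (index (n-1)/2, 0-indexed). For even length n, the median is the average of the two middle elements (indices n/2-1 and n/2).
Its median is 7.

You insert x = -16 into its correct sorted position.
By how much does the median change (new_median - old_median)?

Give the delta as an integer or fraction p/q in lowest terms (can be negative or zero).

Answer: -3

Derivation:
Old median = 7
After inserting x = -16: new sorted = [-16, -11, -9, 1, 7, 15, 27, 29]
New median = 4
Delta = 4 - 7 = -3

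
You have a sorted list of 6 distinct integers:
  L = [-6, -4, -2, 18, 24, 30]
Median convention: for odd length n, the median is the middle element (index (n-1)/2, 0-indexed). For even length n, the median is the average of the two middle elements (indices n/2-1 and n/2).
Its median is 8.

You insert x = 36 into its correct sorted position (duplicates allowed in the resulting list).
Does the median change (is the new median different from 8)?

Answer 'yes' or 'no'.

Answer: yes

Derivation:
Old median = 8
Insert x = 36
New median = 18
Changed? yes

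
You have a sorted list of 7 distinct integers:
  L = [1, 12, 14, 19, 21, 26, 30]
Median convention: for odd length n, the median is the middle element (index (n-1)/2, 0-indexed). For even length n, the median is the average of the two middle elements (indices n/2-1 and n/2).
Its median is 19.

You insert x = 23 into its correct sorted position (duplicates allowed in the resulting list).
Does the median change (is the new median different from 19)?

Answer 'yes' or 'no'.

Answer: yes

Derivation:
Old median = 19
Insert x = 23
New median = 20
Changed? yes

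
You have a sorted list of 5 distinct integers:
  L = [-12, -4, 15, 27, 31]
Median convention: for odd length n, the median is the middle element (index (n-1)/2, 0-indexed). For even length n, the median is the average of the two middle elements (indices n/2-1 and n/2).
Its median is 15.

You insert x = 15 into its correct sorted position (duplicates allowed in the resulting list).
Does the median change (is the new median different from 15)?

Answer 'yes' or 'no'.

Answer: no

Derivation:
Old median = 15
Insert x = 15
New median = 15
Changed? no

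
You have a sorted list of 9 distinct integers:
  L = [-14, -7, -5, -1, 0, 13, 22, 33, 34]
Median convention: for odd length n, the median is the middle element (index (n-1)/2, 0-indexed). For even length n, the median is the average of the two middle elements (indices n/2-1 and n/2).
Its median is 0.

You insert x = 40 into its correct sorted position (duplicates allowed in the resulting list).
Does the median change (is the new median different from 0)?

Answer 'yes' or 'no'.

Old median = 0
Insert x = 40
New median = 13/2
Changed? yes

Answer: yes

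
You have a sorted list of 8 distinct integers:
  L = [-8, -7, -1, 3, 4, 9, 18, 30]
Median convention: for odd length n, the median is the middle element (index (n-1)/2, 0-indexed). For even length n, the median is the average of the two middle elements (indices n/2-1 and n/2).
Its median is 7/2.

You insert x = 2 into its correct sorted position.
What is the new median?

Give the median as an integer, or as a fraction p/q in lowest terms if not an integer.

Old list (sorted, length 8): [-8, -7, -1, 3, 4, 9, 18, 30]
Old median = 7/2
Insert x = 2
Old length even (8). Middle pair: indices 3,4 = 3,4.
New length odd (9). New median = single middle element.
x = 2: 3 elements are < x, 5 elements are > x.
New sorted list: [-8, -7, -1, 2, 3, 4, 9, 18, 30]
New median = 3

Answer: 3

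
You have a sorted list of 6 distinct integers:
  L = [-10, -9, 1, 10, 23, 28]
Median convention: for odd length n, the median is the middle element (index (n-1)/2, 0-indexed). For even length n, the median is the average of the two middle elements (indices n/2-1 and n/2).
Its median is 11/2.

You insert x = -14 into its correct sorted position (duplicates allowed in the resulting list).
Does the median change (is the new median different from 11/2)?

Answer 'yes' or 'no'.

Old median = 11/2
Insert x = -14
New median = 1
Changed? yes

Answer: yes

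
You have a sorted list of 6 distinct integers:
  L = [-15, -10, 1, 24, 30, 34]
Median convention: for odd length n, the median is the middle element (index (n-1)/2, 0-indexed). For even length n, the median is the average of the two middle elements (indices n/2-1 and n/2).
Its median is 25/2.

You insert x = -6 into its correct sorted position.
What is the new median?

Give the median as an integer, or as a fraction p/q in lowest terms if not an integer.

Answer: 1

Derivation:
Old list (sorted, length 6): [-15, -10, 1, 24, 30, 34]
Old median = 25/2
Insert x = -6
Old length even (6). Middle pair: indices 2,3 = 1,24.
New length odd (7). New median = single middle element.
x = -6: 2 elements are < x, 4 elements are > x.
New sorted list: [-15, -10, -6, 1, 24, 30, 34]
New median = 1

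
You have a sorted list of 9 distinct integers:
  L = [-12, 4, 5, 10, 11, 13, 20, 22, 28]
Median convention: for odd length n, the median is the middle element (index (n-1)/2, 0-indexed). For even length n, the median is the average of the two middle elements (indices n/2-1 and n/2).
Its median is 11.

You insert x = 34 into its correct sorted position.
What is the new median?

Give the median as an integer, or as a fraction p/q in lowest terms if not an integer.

Old list (sorted, length 9): [-12, 4, 5, 10, 11, 13, 20, 22, 28]
Old median = 11
Insert x = 34
Old length odd (9). Middle was index 4 = 11.
New length even (10). New median = avg of two middle elements.
x = 34: 9 elements are < x, 0 elements are > x.
New sorted list: [-12, 4, 5, 10, 11, 13, 20, 22, 28, 34]
New median = 12

Answer: 12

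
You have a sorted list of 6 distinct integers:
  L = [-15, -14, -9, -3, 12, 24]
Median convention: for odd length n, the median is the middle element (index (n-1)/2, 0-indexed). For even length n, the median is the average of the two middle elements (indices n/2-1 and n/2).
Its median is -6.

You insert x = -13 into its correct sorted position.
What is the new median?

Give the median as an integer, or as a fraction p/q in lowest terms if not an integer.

Answer: -9

Derivation:
Old list (sorted, length 6): [-15, -14, -9, -3, 12, 24]
Old median = -6
Insert x = -13
Old length even (6). Middle pair: indices 2,3 = -9,-3.
New length odd (7). New median = single middle element.
x = -13: 2 elements are < x, 4 elements are > x.
New sorted list: [-15, -14, -13, -9, -3, 12, 24]
New median = -9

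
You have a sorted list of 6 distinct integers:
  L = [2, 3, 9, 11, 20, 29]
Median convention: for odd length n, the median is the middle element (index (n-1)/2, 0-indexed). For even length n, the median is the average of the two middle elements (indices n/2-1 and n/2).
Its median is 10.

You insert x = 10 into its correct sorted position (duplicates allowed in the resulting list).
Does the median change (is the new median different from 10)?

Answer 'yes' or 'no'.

Old median = 10
Insert x = 10
New median = 10
Changed? no

Answer: no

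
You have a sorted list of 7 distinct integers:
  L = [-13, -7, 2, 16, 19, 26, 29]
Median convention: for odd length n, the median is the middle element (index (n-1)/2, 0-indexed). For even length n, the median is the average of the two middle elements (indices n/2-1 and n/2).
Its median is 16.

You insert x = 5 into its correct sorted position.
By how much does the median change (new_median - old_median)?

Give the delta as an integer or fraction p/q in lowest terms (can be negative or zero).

Answer: -11/2

Derivation:
Old median = 16
After inserting x = 5: new sorted = [-13, -7, 2, 5, 16, 19, 26, 29]
New median = 21/2
Delta = 21/2 - 16 = -11/2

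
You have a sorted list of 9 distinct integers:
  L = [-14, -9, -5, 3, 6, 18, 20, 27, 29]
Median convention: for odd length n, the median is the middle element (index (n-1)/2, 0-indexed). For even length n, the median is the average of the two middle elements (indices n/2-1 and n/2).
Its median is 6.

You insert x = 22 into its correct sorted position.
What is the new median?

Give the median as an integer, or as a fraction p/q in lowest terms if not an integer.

Answer: 12

Derivation:
Old list (sorted, length 9): [-14, -9, -5, 3, 6, 18, 20, 27, 29]
Old median = 6
Insert x = 22
Old length odd (9). Middle was index 4 = 6.
New length even (10). New median = avg of two middle elements.
x = 22: 7 elements are < x, 2 elements are > x.
New sorted list: [-14, -9, -5, 3, 6, 18, 20, 22, 27, 29]
New median = 12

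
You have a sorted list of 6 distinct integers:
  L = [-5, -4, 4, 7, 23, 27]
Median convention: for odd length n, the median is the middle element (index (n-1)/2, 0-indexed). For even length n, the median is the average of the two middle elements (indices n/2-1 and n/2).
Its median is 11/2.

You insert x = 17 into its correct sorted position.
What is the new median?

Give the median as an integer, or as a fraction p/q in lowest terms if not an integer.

Old list (sorted, length 6): [-5, -4, 4, 7, 23, 27]
Old median = 11/2
Insert x = 17
Old length even (6). Middle pair: indices 2,3 = 4,7.
New length odd (7). New median = single middle element.
x = 17: 4 elements are < x, 2 elements are > x.
New sorted list: [-5, -4, 4, 7, 17, 23, 27]
New median = 7

Answer: 7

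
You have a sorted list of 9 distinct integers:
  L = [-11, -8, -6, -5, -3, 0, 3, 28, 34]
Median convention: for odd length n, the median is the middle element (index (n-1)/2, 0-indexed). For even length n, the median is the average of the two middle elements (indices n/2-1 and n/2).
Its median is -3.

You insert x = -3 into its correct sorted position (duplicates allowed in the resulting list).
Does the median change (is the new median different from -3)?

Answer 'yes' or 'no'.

Old median = -3
Insert x = -3
New median = -3
Changed? no

Answer: no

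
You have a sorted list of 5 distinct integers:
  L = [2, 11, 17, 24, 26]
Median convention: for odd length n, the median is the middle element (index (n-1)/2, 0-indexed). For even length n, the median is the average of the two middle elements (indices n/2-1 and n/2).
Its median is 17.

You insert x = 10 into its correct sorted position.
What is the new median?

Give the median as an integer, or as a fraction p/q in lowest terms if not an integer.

Old list (sorted, length 5): [2, 11, 17, 24, 26]
Old median = 17
Insert x = 10
Old length odd (5). Middle was index 2 = 17.
New length even (6). New median = avg of two middle elements.
x = 10: 1 elements are < x, 4 elements are > x.
New sorted list: [2, 10, 11, 17, 24, 26]
New median = 14

Answer: 14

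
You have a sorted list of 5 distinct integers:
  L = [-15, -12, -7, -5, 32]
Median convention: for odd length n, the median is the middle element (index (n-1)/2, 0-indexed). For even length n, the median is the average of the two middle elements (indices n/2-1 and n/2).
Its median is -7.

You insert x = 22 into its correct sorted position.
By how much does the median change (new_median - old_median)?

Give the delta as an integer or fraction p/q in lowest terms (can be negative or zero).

Answer: 1

Derivation:
Old median = -7
After inserting x = 22: new sorted = [-15, -12, -7, -5, 22, 32]
New median = -6
Delta = -6 - -7 = 1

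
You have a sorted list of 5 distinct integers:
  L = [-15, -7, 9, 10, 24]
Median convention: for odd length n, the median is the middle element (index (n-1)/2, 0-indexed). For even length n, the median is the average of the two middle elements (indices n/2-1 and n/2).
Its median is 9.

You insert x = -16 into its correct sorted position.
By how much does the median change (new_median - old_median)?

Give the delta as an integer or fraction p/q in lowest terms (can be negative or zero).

Answer: -8

Derivation:
Old median = 9
After inserting x = -16: new sorted = [-16, -15, -7, 9, 10, 24]
New median = 1
Delta = 1 - 9 = -8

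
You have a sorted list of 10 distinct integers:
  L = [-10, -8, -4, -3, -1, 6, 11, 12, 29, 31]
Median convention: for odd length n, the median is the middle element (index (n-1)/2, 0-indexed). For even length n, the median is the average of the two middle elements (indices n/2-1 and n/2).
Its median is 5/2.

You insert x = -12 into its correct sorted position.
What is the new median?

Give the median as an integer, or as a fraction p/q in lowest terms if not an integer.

Answer: -1

Derivation:
Old list (sorted, length 10): [-10, -8, -4, -3, -1, 6, 11, 12, 29, 31]
Old median = 5/2
Insert x = -12
Old length even (10). Middle pair: indices 4,5 = -1,6.
New length odd (11). New median = single middle element.
x = -12: 0 elements are < x, 10 elements are > x.
New sorted list: [-12, -10, -8, -4, -3, -1, 6, 11, 12, 29, 31]
New median = -1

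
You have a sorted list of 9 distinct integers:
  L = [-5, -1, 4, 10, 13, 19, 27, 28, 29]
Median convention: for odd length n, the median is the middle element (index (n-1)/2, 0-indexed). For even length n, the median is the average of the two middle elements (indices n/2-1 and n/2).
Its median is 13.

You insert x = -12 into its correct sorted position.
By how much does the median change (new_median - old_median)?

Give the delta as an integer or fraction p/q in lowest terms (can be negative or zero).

Answer: -3/2

Derivation:
Old median = 13
After inserting x = -12: new sorted = [-12, -5, -1, 4, 10, 13, 19, 27, 28, 29]
New median = 23/2
Delta = 23/2 - 13 = -3/2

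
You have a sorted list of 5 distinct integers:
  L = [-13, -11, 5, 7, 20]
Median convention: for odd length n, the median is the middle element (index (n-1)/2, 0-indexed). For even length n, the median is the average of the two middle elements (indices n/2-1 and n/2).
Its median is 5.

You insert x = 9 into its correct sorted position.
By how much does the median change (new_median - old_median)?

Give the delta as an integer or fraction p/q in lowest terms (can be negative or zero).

Answer: 1

Derivation:
Old median = 5
After inserting x = 9: new sorted = [-13, -11, 5, 7, 9, 20]
New median = 6
Delta = 6 - 5 = 1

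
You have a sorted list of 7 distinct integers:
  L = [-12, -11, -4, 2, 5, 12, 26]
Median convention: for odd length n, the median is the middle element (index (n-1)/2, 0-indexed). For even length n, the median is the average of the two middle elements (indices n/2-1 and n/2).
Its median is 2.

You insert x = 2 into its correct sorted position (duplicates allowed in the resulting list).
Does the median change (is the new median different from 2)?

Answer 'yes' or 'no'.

Old median = 2
Insert x = 2
New median = 2
Changed? no

Answer: no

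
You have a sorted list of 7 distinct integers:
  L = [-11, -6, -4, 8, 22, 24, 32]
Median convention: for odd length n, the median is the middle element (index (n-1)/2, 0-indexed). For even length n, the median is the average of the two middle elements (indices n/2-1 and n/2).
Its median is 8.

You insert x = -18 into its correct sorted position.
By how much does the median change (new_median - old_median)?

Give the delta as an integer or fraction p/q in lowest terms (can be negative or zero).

Answer: -6

Derivation:
Old median = 8
After inserting x = -18: new sorted = [-18, -11, -6, -4, 8, 22, 24, 32]
New median = 2
Delta = 2 - 8 = -6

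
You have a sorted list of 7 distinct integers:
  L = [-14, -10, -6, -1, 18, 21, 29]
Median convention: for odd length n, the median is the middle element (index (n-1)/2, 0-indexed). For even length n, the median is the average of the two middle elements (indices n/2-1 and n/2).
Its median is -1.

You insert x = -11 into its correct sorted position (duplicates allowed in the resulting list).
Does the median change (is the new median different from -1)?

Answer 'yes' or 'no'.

Old median = -1
Insert x = -11
New median = -7/2
Changed? yes

Answer: yes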